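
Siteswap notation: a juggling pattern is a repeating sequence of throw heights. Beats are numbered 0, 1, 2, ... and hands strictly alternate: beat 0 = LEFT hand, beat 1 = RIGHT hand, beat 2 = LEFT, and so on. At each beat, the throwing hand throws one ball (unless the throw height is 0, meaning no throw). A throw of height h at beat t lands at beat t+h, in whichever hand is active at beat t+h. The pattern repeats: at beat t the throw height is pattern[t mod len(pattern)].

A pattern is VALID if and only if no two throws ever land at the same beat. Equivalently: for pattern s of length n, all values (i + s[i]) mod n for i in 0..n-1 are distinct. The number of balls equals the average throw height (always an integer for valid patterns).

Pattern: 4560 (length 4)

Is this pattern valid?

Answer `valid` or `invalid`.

i=0: (i + s[i]) mod n = (0 + 4) mod 4 = 0
i=1: (i + s[i]) mod n = (1 + 5) mod 4 = 2
i=2: (i + s[i]) mod n = (2 + 6) mod 4 = 0
i=3: (i + s[i]) mod n = (3 + 0) mod 4 = 3
Residues: [0, 2, 0, 3], distinct: False

Answer: invalid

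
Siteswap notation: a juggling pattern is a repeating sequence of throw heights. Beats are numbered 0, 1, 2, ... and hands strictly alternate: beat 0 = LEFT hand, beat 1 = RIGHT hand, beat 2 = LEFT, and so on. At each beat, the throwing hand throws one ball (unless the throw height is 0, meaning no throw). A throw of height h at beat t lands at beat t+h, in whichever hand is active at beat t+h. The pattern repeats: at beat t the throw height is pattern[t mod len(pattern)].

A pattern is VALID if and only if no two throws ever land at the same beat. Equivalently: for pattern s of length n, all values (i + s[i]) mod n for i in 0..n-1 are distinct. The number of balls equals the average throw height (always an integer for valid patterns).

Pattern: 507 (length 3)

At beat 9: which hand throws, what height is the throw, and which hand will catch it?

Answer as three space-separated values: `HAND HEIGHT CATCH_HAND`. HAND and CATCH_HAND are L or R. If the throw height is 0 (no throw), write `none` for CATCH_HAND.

Answer: R 5 L

Derivation:
Beat 9: 9 mod 2 = 1, so hand = R
Throw height = pattern[9 mod 3] = pattern[0] = 5
Lands at beat 9+5=14, 14 mod 2 = 0, so catch hand = L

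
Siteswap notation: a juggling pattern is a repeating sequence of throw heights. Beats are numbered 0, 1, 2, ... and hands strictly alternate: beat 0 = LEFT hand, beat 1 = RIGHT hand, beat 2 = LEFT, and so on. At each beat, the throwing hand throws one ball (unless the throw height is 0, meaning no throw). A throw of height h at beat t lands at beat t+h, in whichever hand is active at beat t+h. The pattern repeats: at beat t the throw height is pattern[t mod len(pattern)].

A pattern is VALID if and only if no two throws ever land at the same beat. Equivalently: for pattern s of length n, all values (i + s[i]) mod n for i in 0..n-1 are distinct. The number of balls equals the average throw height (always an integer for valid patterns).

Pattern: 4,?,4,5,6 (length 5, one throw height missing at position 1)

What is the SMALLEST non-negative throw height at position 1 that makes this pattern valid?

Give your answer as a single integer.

i=0: (0 + 4) mod 5 = 4
i=1: s[i]=? (unknown)
i=2: (2 + 4) mod 5 = 1
i=3: (3 + 5) mod 5 = 3
i=4: (4 + 6) mod 5 = 0
Known residues: [0, 1, 3, 4]; need a permutation of 0..4, so missing residue r = 2
Need (1 + s) mod 5 = 2; smallest s = (2 - 1) mod 5 = 1

Answer: 1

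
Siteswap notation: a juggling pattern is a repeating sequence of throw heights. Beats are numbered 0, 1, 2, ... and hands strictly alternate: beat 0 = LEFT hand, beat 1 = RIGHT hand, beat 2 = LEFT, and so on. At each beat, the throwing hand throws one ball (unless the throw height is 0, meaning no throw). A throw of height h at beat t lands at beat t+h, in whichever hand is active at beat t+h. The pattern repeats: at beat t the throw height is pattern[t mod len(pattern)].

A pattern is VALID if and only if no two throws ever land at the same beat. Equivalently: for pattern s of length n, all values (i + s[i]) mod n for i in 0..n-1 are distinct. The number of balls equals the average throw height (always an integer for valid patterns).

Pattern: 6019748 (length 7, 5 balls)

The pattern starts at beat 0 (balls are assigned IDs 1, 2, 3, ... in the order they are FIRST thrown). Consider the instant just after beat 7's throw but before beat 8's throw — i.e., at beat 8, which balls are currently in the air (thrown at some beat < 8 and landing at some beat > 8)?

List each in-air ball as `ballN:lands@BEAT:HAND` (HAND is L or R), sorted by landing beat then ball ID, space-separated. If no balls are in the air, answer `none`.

Answer: ball4:lands@9:R ball3:lands@11:R ball2:lands@12:L ball5:lands@13:R ball1:lands@14:L

Derivation:
Beat 0 (L): throw ball1 h=6 -> lands@6:L; in-air after throw: [b1@6:L]
Beat 2 (L): throw ball2 h=1 -> lands@3:R; in-air after throw: [b2@3:R b1@6:L]
Beat 3 (R): throw ball2 h=9 -> lands@12:L; in-air after throw: [b1@6:L b2@12:L]
Beat 4 (L): throw ball3 h=7 -> lands@11:R; in-air after throw: [b1@6:L b3@11:R b2@12:L]
Beat 5 (R): throw ball4 h=4 -> lands@9:R; in-air after throw: [b1@6:L b4@9:R b3@11:R b2@12:L]
Beat 6 (L): throw ball1 h=8 -> lands@14:L; in-air after throw: [b4@9:R b3@11:R b2@12:L b1@14:L]
Beat 7 (R): throw ball5 h=6 -> lands@13:R; in-air after throw: [b4@9:R b3@11:R b2@12:L b5@13:R b1@14:L]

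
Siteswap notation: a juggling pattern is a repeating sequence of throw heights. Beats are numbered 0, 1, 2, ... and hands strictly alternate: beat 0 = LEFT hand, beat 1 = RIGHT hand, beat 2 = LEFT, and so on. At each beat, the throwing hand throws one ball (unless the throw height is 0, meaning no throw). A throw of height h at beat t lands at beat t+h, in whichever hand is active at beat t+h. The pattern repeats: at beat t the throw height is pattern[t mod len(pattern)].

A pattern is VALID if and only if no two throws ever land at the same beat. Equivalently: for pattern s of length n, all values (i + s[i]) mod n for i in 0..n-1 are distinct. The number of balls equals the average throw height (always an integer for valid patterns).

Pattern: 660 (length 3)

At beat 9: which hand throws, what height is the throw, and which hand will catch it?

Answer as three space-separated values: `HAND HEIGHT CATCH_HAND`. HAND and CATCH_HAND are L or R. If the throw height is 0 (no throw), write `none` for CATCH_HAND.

Answer: R 6 R

Derivation:
Beat 9: 9 mod 2 = 1, so hand = R
Throw height = pattern[9 mod 3] = pattern[0] = 6
Lands at beat 9+6=15, 15 mod 2 = 1, so catch hand = R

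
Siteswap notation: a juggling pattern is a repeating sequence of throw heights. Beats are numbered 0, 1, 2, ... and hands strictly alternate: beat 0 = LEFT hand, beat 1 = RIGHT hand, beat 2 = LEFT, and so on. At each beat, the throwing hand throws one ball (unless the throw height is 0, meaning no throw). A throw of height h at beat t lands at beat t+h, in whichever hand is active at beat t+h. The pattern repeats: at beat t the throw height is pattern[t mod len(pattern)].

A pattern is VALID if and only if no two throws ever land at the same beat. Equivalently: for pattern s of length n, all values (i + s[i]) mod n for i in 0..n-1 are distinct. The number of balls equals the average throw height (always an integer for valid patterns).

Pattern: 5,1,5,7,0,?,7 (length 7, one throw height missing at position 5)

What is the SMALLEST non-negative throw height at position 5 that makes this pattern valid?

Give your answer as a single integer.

Answer: 3

Derivation:
i=0: (0 + 5) mod 7 = 5
i=1: (1 + 1) mod 7 = 2
i=2: (2 + 5) mod 7 = 0
i=3: (3 + 7) mod 7 = 3
i=4: (4 + 0) mod 7 = 4
i=5: s[i]=? (unknown)
i=6: (6 + 7) mod 7 = 6
Known residues: [0, 2, 3, 4, 5, 6]; need a permutation of 0..6, so missing residue r = 1
Need (5 + s) mod 7 = 1; smallest s = (1 - 5) mod 7 = 3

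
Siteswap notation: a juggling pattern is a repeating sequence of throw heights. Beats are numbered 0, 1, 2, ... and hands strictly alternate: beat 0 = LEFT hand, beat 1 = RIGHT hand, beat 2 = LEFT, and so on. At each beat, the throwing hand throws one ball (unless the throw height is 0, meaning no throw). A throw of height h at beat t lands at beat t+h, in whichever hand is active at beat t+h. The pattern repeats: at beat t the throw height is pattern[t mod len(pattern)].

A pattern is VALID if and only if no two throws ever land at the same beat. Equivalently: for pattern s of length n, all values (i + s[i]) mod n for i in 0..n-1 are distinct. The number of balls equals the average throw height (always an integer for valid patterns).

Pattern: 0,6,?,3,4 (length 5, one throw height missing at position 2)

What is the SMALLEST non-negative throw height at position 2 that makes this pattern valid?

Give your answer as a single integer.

Answer: 2

Derivation:
i=0: (0 + 0) mod 5 = 0
i=1: (1 + 6) mod 5 = 2
i=2: s[i]=? (unknown)
i=3: (3 + 3) mod 5 = 1
i=4: (4 + 4) mod 5 = 3
Known residues: [0, 1, 2, 3]; need a permutation of 0..4, so missing residue r = 4
Need (2 + s) mod 5 = 4; smallest s = (4 - 2) mod 5 = 2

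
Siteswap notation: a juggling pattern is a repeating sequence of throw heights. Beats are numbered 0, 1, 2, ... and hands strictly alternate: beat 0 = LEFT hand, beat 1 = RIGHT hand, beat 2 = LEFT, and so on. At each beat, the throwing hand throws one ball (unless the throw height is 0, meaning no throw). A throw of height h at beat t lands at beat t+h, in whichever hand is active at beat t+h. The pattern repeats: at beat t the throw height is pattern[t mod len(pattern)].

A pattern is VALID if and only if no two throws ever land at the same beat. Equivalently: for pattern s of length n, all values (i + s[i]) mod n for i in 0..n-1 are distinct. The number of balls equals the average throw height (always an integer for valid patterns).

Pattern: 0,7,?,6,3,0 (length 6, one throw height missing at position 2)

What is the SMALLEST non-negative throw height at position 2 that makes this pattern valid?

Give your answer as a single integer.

Answer: 2

Derivation:
i=0: (0 + 0) mod 6 = 0
i=1: (1 + 7) mod 6 = 2
i=2: s[i]=? (unknown)
i=3: (3 + 6) mod 6 = 3
i=4: (4 + 3) mod 6 = 1
i=5: (5 + 0) mod 6 = 5
Known residues: [0, 1, 2, 3, 5]; need a permutation of 0..5, so missing residue r = 4
Need (2 + s) mod 6 = 4; smallest s = (4 - 2) mod 6 = 2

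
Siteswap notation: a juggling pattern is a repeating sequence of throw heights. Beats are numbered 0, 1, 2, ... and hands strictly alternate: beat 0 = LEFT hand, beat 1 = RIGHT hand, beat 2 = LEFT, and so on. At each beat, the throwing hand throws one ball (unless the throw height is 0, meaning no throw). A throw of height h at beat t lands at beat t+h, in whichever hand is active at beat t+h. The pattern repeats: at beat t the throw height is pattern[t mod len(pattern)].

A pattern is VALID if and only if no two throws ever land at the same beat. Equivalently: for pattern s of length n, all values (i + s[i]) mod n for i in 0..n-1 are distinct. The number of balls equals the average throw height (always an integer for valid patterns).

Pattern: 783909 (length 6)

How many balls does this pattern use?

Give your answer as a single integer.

Answer: 6

Derivation:
Pattern = [7, 8, 3, 9, 0, 9], length n = 6
  position 0: throw height = 7, running sum = 7
  position 1: throw height = 8, running sum = 15
  position 2: throw height = 3, running sum = 18
  position 3: throw height = 9, running sum = 27
  position 4: throw height = 0, running sum = 27
  position 5: throw height = 9, running sum = 36
Total sum = 36; balls = sum / n = 36 / 6 = 6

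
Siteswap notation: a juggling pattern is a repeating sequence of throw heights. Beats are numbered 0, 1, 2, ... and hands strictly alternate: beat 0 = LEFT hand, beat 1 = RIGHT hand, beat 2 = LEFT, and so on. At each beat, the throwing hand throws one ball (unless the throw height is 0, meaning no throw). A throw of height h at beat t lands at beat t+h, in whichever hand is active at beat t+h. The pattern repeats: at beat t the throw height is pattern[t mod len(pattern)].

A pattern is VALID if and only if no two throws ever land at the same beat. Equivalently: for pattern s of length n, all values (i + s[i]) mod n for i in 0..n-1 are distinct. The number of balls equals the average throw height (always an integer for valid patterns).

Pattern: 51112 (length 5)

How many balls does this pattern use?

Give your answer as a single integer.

Pattern = [5, 1, 1, 1, 2], length n = 5
  position 0: throw height = 5, running sum = 5
  position 1: throw height = 1, running sum = 6
  position 2: throw height = 1, running sum = 7
  position 3: throw height = 1, running sum = 8
  position 4: throw height = 2, running sum = 10
Total sum = 10; balls = sum / n = 10 / 5 = 2

Answer: 2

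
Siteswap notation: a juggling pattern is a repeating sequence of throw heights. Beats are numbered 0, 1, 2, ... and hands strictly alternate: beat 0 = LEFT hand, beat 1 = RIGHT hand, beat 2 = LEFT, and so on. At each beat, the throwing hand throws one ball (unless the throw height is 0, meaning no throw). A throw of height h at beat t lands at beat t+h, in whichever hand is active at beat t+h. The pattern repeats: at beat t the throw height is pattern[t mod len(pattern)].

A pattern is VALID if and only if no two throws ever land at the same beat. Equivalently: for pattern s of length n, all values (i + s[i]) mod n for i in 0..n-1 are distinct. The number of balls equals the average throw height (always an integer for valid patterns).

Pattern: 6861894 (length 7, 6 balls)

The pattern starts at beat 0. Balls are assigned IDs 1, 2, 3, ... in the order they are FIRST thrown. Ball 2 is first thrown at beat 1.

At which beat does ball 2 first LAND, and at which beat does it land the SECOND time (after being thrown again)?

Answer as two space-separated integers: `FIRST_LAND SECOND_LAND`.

Answer: 9 15

Derivation:
Beat 0 (L): throw ball1 h=6 -> lands@6:L; in-air after throw: [b1@6:L]
Beat 1 (R): throw ball2 h=8 -> lands@9:R; in-air after throw: [b1@6:L b2@9:R]
Beat 2 (L): throw ball3 h=6 -> lands@8:L; in-air after throw: [b1@6:L b3@8:L b2@9:R]
Beat 3 (R): throw ball4 h=1 -> lands@4:L; in-air after throw: [b4@4:L b1@6:L b3@8:L b2@9:R]
Beat 4 (L): throw ball4 h=8 -> lands@12:L; in-air after throw: [b1@6:L b3@8:L b2@9:R b4@12:L]
Beat 5 (R): throw ball5 h=9 -> lands@14:L; in-air after throw: [b1@6:L b3@8:L b2@9:R b4@12:L b5@14:L]
Beat 6 (L): throw ball1 h=4 -> lands@10:L; in-air after throw: [b3@8:L b2@9:R b1@10:L b4@12:L b5@14:L]
Beat 7 (R): throw ball6 h=6 -> lands@13:R; in-air after throw: [b3@8:L b2@9:R b1@10:L b4@12:L b6@13:R b5@14:L]
Beat 8 (L): throw ball3 h=8 -> lands@16:L; in-air after throw: [b2@9:R b1@10:L b4@12:L b6@13:R b5@14:L b3@16:L]
Beat 9 (R): throw ball2 h=6 -> lands@15:R; in-air after throw: [b1@10:L b4@12:L b6@13:R b5@14:L b2@15:R b3@16:L]
Beat 10 (L): throw ball1 h=1 -> lands@11:R; in-air after throw: [b1@11:R b4@12:L b6@13:R b5@14:L b2@15:R b3@16:L]
Beat 11 (R): throw ball1 h=8 -> lands@19:R; in-air after throw: [b4@12:L b6@13:R b5@14:L b2@15:R b3@16:L b1@19:R]
Beat 12 (L): throw ball4 h=9 -> lands@21:R; in-air after throw: [b6@13:R b5@14:L b2@15:R b3@16:L b1@19:R b4@21:R]
Beat 13 (R): throw ball6 h=4 -> lands@17:R; in-air after throw: [b5@14:L b2@15:R b3@16:L b6@17:R b1@19:R b4@21:R]
Beat 14 (L): throw ball5 h=6 -> lands@20:L; in-air after throw: [b2@15:R b3@16:L b6@17:R b1@19:R b5@20:L b4@21:R]
Ball 2: thrown@1 h=8 -> first land @9; rethrown@9 h=6 -> second land @15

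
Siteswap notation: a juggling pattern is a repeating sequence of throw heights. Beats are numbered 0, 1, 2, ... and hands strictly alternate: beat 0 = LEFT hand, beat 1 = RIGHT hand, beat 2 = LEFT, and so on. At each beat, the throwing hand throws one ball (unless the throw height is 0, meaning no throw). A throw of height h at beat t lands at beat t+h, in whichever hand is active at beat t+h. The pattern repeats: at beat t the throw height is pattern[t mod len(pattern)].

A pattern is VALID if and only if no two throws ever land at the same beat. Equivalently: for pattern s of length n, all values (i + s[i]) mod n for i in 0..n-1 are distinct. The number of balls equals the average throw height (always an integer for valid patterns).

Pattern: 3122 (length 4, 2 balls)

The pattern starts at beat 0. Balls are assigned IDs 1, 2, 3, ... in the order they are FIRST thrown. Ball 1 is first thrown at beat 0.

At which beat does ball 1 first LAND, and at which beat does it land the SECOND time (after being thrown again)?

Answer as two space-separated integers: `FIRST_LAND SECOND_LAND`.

Beat 0 (L): throw ball1 h=3 -> lands@3:R; in-air after throw: [b1@3:R]
Beat 1 (R): throw ball2 h=1 -> lands@2:L; in-air after throw: [b2@2:L b1@3:R]
Beat 2 (L): throw ball2 h=2 -> lands@4:L; in-air after throw: [b1@3:R b2@4:L]
Beat 3 (R): throw ball1 h=2 -> lands@5:R; in-air after throw: [b2@4:L b1@5:R]
Beat 4 (L): throw ball2 h=3 -> lands@7:R; in-air after throw: [b1@5:R b2@7:R]
Beat 5 (R): throw ball1 h=1 -> lands@6:L; in-air after throw: [b1@6:L b2@7:R]
Ball 1: thrown@0 h=3 -> first land @3; rethrown@3 h=2 -> second land @5

Answer: 3 5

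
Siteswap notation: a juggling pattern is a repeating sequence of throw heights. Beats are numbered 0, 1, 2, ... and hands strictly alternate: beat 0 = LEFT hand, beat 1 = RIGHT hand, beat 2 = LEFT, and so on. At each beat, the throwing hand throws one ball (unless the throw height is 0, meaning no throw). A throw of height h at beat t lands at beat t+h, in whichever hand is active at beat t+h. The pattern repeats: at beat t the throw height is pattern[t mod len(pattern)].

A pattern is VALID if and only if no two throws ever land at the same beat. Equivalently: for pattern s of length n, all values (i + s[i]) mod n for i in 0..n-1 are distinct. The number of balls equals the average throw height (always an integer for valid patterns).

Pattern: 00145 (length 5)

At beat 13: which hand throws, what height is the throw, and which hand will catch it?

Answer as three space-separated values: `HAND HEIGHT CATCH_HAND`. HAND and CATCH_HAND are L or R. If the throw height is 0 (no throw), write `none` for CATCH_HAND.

Answer: R 4 R

Derivation:
Beat 13: 13 mod 2 = 1, so hand = R
Throw height = pattern[13 mod 5] = pattern[3] = 4
Lands at beat 13+4=17, 17 mod 2 = 1, so catch hand = R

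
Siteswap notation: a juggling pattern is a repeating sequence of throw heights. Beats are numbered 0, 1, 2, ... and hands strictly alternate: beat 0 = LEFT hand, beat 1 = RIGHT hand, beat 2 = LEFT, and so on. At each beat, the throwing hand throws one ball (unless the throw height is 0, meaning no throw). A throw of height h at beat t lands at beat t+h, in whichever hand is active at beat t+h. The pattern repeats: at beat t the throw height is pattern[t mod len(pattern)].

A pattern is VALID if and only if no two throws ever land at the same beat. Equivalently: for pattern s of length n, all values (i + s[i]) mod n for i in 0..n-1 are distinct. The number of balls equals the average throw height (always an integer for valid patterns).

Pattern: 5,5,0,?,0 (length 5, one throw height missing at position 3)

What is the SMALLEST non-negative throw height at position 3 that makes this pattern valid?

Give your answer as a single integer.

Answer: 0

Derivation:
i=0: (0 + 5) mod 5 = 0
i=1: (1 + 5) mod 5 = 1
i=2: (2 + 0) mod 5 = 2
i=3: s[i]=? (unknown)
i=4: (4 + 0) mod 5 = 4
Known residues: [0, 1, 2, 4]; need a permutation of 0..4, so missing residue r = 3
Need (3 + s) mod 5 = 3; smallest s = (3 - 3) mod 5 = 0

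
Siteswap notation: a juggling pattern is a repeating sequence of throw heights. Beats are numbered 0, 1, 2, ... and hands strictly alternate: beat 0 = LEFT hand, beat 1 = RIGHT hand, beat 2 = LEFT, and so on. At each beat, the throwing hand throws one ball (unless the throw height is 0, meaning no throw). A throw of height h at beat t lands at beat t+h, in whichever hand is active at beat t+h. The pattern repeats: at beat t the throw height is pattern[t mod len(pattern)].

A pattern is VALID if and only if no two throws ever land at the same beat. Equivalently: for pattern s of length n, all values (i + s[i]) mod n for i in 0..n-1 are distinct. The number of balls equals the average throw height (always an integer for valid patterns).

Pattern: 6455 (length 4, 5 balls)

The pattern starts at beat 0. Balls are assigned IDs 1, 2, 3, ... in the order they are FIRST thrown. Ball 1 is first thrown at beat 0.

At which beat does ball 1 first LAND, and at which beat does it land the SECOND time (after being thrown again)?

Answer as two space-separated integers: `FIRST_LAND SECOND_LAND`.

Answer: 6 11

Derivation:
Beat 0 (L): throw ball1 h=6 -> lands@6:L; in-air after throw: [b1@6:L]
Beat 1 (R): throw ball2 h=4 -> lands@5:R; in-air after throw: [b2@5:R b1@6:L]
Beat 2 (L): throw ball3 h=5 -> lands@7:R; in-air after throw: [b2@5:R b1@6:L b3@7:R]
Beat 3 (R): throw ball4 h=5 -> lands@8:L; in-air after throw: [b2@5:R b1@6:L b3@7:R b4@8:L]
Beat 4 (L): throw ball5 h=6 -> lands@10:L; in-air after throw: [b2@5:R b1@6:L b3@7:R b4@8:L b5@10:L]
Beat 5 (R): throw ball2 h=4 -> lands@9:R; in-air after throw: [b1@6:L b3@7:R b4@8:L b2@9:R b5@10:L]
Beat 6 (L): throw ball1 h=5 -> lands@11:R; in-air after throw: [b3@7:R b4@8:L b2@9:R b5@10:L b1@11:R]
Beat 7 (R): throw ball3 h=5 -> lands@12:L; in-air after throw: [b4@8:L b2@9:R b5@10:L b1@11:R b3@12:L]
Beat 8 (L): throw ball4 h=6 -> lands@14:L; in-air after throw: [b2@9:R b5@10:L b1@11:R b3@12:L b4@14:L]
Beat 9 (R): throw ball2 h=4 -> lands@13:R; in-air after throw: [b5@10:L b1@11:R b3@12:L b2@13:R b4@14:L]
Beat 10 (L): throw ball5 h=5 -> lands@15:R; in-air after throw: [b1@11:R b3@12:L b2@13:R b4@14:L b5@15:R]
Beat 11 (R): throw ball1 h=5 -> lands@16:L; in-air after throw: [b3@12:L b2@13:R b4@14:L b5@15:R b1@16:L]
Ball 1: thrown@0 h=6 -> first land @6; rethrown@6 h=5 -> second land @11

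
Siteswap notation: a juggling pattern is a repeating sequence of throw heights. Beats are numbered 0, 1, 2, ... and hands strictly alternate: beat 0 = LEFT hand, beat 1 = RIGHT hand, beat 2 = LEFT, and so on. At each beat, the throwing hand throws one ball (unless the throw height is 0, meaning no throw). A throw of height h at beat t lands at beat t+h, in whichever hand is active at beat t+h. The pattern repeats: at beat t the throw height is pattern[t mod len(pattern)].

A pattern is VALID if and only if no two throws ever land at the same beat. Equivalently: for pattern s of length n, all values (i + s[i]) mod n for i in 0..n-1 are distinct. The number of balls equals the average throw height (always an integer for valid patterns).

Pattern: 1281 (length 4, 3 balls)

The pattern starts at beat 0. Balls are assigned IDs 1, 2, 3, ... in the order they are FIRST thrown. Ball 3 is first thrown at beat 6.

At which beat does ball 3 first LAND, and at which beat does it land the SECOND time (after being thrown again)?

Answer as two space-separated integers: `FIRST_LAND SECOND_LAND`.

Answer: 14 22

Derivation:
Beat 0 (L): throw ball1 h=1 -> lands@1:R; in-air after throw: [b1@1:R]
Beat 1 (R): throw ball1 h=2 -> lands@3:R; in-air after throw: [b1@3:R]
Beat 2 (L): throw ball2 h=8 -> lands@10:L; in-air after throw: [b1@3:R b2@10:L]
Beat 3 (R): throw ball1 h=1 -> lands@4:L; in-air after throw: [b1@4:L b2@10:L]
Beat 4 (L): throw ball1 h=1 -> lands@5:R; in-air after throw: [b1@5:R b2@10:L]
Beat 5 (R): throw ball1 h=2 -> lands@7:R; in-air after throw: [b1@7:R b2@10:L]
Beat 6 (L): throw ball3 h=8 -> lands@14:L; in-air after throw: [b1@7:R b2@10:L b3@14:L]
Beat 7 (R): throw ball1 h=1 -> lands@8:L; in-air after throw: [b1@8:L b2@10:L b3@14:L]
Beat 8 (L): throw ball1 h=1 -> lands@9:R; in-air after throw: [b1@9:R b2@10:L b3@14:L]
Beat 9 (R): throw ball1 h=2 -> lands@11:R; in-air after throw: [b2@10:L b1@11:R b3@14:L]
Beat 10 (L): throw ball2 h=8 -> lands@18:L; in-air after throw: [b1@11:R b3@14:L b2@18:L]
Beat 11 (R): throw ball1 h=1 -> lands@12:L; in-air after throw: [b1@12:L b3@14:L b2@18:L]
Beat 12 (L): throw ball1 h=1 -> lands@13:R; in-air after throw: [b1@13:R b3@14:L b2@18:L]
Beat 13 (R): throw ball1 h=2 -> lands@15:R; in-air after throw: [b3@14:L b1@15:R b2@18:L]
Beat 14 (L): throw ball3 h=8 -> lands@22:L; in-air after throw: [b1@15:R b2@18:L b3@22:L]
Beat 15 (R): throw ball1 h=1 -> lands@16:L; in-air after throw: [b1@16:L b2@18:L b3@22:L]
Beat 16 (L): throw ball1 h=1 -> lands@17:R; in-air after throw: [b1@17:R b2@18:L b3@22:L]
Beat 17 (R): throw ball1 h=2 -> lands@19:R; in-air after throw: [b2@18:L b1@19:R b3@22:L]
Beat 18 (L): throw ball2 h=8 -> lands@26:L; in-air after throw: [b1@19:R b3@22:L b2@26:L]
Beat 19 (R): throw ball1 h=1 -> lands@20:L; in-air after throw: [b1@20:L b3@22:L b2@26:L]
Beat 20 (L): throw ball1 h=1 -> lands@21:R; in-air after throw: [b1@21:R b3@22:L b2@26:L]
Ball 3: thrown@6 h=8 -> first land @14; rethrown@14 h=8 -> second land @22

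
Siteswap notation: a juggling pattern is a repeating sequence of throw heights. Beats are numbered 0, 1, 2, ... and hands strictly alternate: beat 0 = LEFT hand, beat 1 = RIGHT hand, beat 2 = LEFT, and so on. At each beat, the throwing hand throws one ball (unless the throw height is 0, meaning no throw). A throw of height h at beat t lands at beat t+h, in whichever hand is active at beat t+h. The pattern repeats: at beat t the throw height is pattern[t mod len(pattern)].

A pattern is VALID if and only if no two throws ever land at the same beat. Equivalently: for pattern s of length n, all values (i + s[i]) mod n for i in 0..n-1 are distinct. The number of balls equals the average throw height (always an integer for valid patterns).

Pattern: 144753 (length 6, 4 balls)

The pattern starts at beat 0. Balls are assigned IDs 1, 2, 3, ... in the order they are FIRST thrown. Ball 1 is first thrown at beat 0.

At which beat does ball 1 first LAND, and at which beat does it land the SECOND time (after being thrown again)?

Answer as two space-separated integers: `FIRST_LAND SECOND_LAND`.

Beat 0 (L): throw ball1 h=1 -> lands@1:R; in-air after throw: [b1@1:R]
Beat 1 (R): throw ball1 h=4 -> lands@5:R; in-air after throw: [b1@5:R]
Beat 2 (L): throw ball2 h=4 -> lands@6:L; in-air after throw: [b1@5:R b2@6:L]
Beat 3 (R): throw ball3 h=7 -> lands@10:L; in-air after throw: [b1@5:R b2@6:L b3@10:L]
Beat 4 (L): throw ball4 h=5 -> lands@9:R; in-air after throw: [b1@5:R b2@6:L b4@9:R b3@10:L]
Beat 5 (R): throw ball1 h=3 -> lands@8:L; in-air after throw: [b2@6:L b1@8:L b4@9:R b3@10:L]
Ball 1: thrown@0 h=1 -> first land @1; rethrown@1 h=4 -> second land @5

Answer: 1 5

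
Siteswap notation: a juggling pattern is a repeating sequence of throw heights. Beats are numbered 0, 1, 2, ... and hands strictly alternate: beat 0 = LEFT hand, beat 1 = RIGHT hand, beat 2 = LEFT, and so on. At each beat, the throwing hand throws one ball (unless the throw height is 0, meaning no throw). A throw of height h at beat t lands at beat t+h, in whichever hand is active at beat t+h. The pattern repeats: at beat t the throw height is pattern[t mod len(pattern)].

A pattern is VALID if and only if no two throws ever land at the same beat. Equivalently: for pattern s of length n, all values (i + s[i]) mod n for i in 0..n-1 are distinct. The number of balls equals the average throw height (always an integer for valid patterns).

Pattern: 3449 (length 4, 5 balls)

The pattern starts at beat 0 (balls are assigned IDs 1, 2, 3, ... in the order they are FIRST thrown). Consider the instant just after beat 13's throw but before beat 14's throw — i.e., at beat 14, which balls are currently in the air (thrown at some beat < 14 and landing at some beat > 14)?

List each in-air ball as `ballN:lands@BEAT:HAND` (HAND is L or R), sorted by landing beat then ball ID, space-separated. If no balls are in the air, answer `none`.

Answer: ball1:lands@15:R ball4:lands@16:L ball2:lands@17:R ball5:lands@20:L

Derivation:
Beat 0 (L): throw ball1 h=3 -> lands@3:R; in-air after throw: [b1@3:R]
Beat 1 (R): throw ball2 h=4 -> lands@5:R; in-air after throw: [b1@3:R b2@5:R]
Beat 2 (L): throw ball3 h=4 -> lands@6:L; in-air after throw: [b1@3:R b2@5:R b3@6:L]
Beat 3 (R): throw ball1 h=9 -> lands@12:L; in-air after throw: [b2@5:R b3@6:L b1@12:L]
Beat 4 (L): throw ball4 h=3 -> lands@7:R; in-air after throw: [b2@5:R b3@6:L b4@7:R b1@12:L]
Beat 5 (R): throw ball2 h=4 -> lands@9:R; in-air after throw: [b3@6:L b4@7:R b2@9:R b1@12:L]
Beat 6 (L): throw ball3 h=4 -> lands@10:L; in-air after throw: [b4@7:R b2@9:R b3@10:L b1@12:L]
Beat 7 (R): throw ball4 h=9 -> lands@16:L; in-air after throw: [b2@9:R b3@10:L b1@12:L b4@16:L]
Beat 8 (L): throw ball5 h=3 -> lands@11:R; in-air after throw: [b2@9:R b3@10:L b5@11:R b1@12:L b4@16:L]
Beat 9 (R): throw ball2 h=4 -> lands@13:R; in-air after throw: [b3@10:L b5@11:R b1@12:L b2@13:R b4@16:L]
Beat 10 (L): throw ball3 h=4 -> lands@14:L; in-air after throw: [b5@11:R b1@12:L b2@13:R b3@14:L b4@16:L]
Beat 11 (R): throw ball5 h=9 -> lands@20:L; in-air after throw: [b1@12:L b2@13:R b3@14:L b4@16:L b5@20:L]
Beat 12 (L): throw ball1 h=3 -> lands@15:R; in-air after throw: [b2@13:R b3@14:L b1@15:R b4@16:L b5@20:L]
Beat 13 (R): throw ball2 h=4 -> lands@17:R; in-air after throw: [b3@14:L b1@15:R b4@16:L b2@17:R b5@20:L]
Beat 14 (L): throw ball3 h=4 -> lands@18:L; in-air after throw: [b1@15:R b4@16:L b2@17:R b3@18:L b5@20:L]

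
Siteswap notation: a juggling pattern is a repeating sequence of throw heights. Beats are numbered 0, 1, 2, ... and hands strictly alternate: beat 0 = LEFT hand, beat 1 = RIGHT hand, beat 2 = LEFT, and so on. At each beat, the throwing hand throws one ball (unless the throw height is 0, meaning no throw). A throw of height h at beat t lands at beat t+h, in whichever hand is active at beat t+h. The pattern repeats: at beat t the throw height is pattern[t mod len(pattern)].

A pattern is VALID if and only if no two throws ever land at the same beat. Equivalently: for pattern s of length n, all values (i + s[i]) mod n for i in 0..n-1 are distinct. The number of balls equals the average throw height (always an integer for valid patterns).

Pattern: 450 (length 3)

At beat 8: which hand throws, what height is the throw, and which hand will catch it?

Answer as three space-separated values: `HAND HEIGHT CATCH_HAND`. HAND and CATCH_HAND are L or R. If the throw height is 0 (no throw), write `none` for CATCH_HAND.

Answer: L 0 none

Derivation:
Beat 8: 8 mod 2 = 0, so hand = L
Throw height = pattern[8 mod 3] = pattern[2] = 0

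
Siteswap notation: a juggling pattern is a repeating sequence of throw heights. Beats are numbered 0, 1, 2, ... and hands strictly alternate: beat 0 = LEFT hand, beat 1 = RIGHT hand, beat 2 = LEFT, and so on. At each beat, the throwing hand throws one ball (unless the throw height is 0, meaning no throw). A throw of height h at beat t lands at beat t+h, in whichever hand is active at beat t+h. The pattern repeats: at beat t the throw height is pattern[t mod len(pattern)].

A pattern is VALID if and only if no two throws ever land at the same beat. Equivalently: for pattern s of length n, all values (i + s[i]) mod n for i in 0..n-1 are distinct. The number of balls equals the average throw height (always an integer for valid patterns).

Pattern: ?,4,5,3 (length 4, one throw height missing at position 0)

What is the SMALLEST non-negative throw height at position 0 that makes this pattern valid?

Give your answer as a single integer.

i=0: s[i]=? (unknown)
i=1: (1 + 4) mod 4 = 1
i=2: (2 + 5) mod 4 = 3
i=3: (3 + 3) mod 4 = 2
Known residues: [1, 2, 3]; need a permutation of 0..3, so missing residue r = 0
Need (0 + s) mod 4 = 0; smallest s = (0 - 0) mod 4 = 0

Answer: 0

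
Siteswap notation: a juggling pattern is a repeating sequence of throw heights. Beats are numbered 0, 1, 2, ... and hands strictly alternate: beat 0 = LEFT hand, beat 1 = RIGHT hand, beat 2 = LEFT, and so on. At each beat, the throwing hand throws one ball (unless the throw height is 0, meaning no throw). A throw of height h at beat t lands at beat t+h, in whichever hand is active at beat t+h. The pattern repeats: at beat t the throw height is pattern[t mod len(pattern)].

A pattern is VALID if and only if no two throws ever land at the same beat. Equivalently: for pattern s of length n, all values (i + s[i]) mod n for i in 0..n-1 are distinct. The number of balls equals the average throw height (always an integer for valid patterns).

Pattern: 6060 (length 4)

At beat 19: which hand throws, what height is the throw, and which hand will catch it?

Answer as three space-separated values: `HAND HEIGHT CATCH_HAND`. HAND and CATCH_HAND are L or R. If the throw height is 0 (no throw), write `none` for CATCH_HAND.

Beat 19: 19 mod 2 = 1, so hand = R
Throw height = pattern[19 mod 4] = pattern[3] = 0

Answer: R 0 none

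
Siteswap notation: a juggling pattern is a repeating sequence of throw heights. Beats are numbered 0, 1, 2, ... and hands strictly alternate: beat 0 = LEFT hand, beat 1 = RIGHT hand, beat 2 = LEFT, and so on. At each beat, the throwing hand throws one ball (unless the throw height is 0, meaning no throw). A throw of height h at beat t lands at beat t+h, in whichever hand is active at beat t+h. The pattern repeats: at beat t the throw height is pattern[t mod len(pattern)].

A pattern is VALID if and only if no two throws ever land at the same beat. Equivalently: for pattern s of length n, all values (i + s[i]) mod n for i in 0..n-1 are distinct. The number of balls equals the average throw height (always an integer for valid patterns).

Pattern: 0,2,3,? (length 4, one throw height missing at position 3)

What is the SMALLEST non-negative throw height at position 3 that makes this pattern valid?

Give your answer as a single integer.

i=0: (0 + 0) mod 4 = 0
i=1: (1 + 2) mod 4 = 3
i=2: (2 + 3) mod 4 = 1
i=3: s[i]=? (unknown)
Known residues: [0, 1, 3]; need a permutation of 0..3, so missing residue r = 2
Need (3 + s) mod 4 = 2; smallest s = (2 - 3) mod 4 = 3

Answer: 3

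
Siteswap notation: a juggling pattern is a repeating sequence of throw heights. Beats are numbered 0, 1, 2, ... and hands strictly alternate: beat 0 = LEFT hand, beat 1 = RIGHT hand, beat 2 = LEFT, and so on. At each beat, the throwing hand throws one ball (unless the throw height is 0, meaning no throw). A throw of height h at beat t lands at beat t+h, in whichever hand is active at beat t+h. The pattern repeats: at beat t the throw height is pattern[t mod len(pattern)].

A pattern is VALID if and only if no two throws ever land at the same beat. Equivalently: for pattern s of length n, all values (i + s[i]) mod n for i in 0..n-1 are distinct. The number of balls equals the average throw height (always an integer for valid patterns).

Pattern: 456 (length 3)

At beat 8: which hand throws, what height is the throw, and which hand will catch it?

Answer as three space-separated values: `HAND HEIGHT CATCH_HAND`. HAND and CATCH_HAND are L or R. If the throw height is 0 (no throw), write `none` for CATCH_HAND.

Beat 8: 8 mod 2 = 0, so hand = L
Throw height = pattern[8 mod 3] = pattern[2] = 6
Lands at beat 8+6=14, 14 mod 2 = 0, so catch hand = L

Answer: L 6 L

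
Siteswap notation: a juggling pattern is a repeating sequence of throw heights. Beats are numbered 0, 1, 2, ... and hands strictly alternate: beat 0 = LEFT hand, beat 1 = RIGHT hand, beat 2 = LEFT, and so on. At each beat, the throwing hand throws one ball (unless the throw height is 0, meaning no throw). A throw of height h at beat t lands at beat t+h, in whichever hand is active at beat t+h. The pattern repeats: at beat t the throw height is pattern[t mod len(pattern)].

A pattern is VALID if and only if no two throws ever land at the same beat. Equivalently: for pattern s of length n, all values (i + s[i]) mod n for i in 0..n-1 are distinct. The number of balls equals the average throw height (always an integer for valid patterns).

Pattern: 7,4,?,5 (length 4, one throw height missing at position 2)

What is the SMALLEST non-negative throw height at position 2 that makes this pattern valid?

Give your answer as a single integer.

Answer: 0

Derivation:
i=0: (0 + 7) mod 4 = 3
i=1: (1 + 4) mod 4 = 1
i=2: s[i]=? (unknown)
i=3: (3 + 5) mod 4 = 0
Known residues: [0, 1, 3]; need a permutation of 0..3, so missing residue r = 2
Need (2 + s) mod 4 = 2; smallest s = (2 - 2) mod 4 = 0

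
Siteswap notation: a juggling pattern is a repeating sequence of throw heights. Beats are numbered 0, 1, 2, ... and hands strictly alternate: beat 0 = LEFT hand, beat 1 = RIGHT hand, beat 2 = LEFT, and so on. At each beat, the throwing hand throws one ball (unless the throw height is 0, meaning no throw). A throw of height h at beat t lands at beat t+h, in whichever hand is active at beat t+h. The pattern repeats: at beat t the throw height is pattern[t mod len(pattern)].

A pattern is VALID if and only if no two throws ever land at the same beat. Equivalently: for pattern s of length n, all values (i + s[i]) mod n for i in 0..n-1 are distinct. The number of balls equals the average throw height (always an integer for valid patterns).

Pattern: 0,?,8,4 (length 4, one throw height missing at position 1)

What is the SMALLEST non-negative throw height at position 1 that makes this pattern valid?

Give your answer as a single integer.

Answer: 0

Derivation:
i=0: (0 + 0) mod 4 = 0
i=1: s[i]=? (unknown)
i=2: (2 + 8) mod 4 = 2
i=3: (3 + 4) mod 4 = 3
Known residues: [0, 2, 3]; need a permutation of 0..3, so missing residue r = 1
Need (1 + s) mod 4 = 1; smallest s = (1 - 1) mod 4 = 0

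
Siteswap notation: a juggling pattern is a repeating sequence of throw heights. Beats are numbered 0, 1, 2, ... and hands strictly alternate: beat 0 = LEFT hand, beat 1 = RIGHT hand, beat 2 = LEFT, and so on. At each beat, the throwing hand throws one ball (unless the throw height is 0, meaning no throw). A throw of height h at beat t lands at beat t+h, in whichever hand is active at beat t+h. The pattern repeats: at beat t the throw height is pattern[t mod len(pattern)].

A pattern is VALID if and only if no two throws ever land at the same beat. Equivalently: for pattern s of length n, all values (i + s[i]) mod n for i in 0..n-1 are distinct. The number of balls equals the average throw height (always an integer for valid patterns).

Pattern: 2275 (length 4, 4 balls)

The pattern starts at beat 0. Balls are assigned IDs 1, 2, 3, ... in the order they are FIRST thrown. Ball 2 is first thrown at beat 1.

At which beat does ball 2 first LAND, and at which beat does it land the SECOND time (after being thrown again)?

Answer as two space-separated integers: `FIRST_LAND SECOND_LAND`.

Answer: 3 8

Derivation:
Beat 0 (L): throw ball1 h=2 -> lands@2:L; in-air after throw: [b1@2:L]
Beat 1 (R): throw ball2 h=2 -> lands@3:R; in-air after throw: [b1@2:L b2@3:R]
Beat 2 (L): throw ball1 h=7 -> lands@9:R; in-air after throw: [b2@3:R b1@9:R]
Beat 3 (R): throw ball2 h=5 -> lands@8:L; in-air after throw: [b2@8:L b1@9:R]
Beat 4 (L): throw ball3 h=2 -> lands@6:L; in-air after throw: [b3@6:L b2@8:L b1@9:R]
Beat 5 (R): throw ball4 h=2 -> lands@7:R; in-air after throw: [b3@6:L b4@7:R b2@8:L b1@9:R]
Beat 6 (L): throw ball3 h=7 -> lands@13:R; in-air after throw: [b4@7:R b2@8:L b1@9:R b3@13:R]
Beat 7 (R): throw ball4 h=5 -> lands@12:L; in-air after throw: [b2@8:L b1@9:R b4@12:L b3@13:R]
Beat 8 (L): throw ball2 h=2 -> lands@10:L; in-air after throw: [b1@9:R b2@10:L b4@12:L b3@13:R]
Ball 2: thrown@1 h=2 -> first land @3; rethrown@3 h=5 -> second land @8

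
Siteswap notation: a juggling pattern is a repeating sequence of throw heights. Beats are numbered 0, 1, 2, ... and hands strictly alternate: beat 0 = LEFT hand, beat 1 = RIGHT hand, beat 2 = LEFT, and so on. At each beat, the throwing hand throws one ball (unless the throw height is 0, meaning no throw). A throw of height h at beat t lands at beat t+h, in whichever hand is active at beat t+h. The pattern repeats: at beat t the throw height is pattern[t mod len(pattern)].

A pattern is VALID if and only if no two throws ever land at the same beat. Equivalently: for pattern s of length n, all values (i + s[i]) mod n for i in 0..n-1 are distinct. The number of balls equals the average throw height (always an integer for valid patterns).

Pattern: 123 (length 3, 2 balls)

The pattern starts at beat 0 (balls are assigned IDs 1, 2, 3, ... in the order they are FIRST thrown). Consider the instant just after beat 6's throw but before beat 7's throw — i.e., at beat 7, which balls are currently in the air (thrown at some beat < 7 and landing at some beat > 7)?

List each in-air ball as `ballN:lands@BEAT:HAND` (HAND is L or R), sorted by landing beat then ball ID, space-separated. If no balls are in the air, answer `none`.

Answer: ball2:lands@8:L

Derivation:
Beat 0 (L): throw ball1 h=1 -> lands@1:R; in-air after throw: [b1@1:R]
Beat 1 (R): throw ball1 h=2 -> lands@3:R; in-air after throw: [b1@3:R]
Beat 2 (L): throw ball2 h=3 -> lands@5:R; in-air after throw: [b1@3:R b2@5:R]
Beat 3 (R): throw ball1 h=1 -> lands@4:L; in-air after throw: [b1@4:L b2@5:R]
Beat 4 (L): throw ball1 h=2 -> lands@6:L; in-air after throw: [b2@5:R b1@6:L]
Beat 5 (R): throw ball2 h=3 -> lands@8:L; in-air after throw: [b1@6:L b2@8:L]
Beat 6 (L): throw ball1 h=1 -> lands@7:R; in-air after throw: [b1@7:R b2@8:L]
Beat 7 (R): throw ball1 h=2 -> lands@9:R; in-air after throw: [b2@8:L b1@9:R]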